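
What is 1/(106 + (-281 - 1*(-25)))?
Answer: -1/150 ≈ -0.0066667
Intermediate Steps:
1/(106 + (-281 - 1*(-25))) = 1/(106 + (-281 + 25)) = 1/(106 - 256) = 1/(-150) = -1/150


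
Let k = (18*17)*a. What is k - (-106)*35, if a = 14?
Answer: 7994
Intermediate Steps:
k = 4284 (k = (18*17)*14 = 306*14 = 4284)
k - (-106)*35 = 4284 - (-106)*35 = 4284 - 1*(-3710) = 4284 + 3710 = 7994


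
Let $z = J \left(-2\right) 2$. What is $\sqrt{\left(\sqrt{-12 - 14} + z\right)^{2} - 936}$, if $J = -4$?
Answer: $\sqrt{-706 + 32 i \sqrt{26}} \approx 3.0504 + 26.745 i$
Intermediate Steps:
$z = 16$ ($z = \left(-4\right) \left(-2\right) 2 = 8 \cdot 2 = 16$)
$\sqrt{\left(\sqrt{-12 - 14} + z\right)^{2} - 936} = \sqrt{\left(\sqrt{-12 - 14} + 16\right)^{2} - 936} = \sqrt{\left(\sqrt{-26} + 16\right)^{2} - 936} = \sqrt{\left(i \sqrt{26} + 16\right)^{2} - 936} = \sqrt{\left(16 + i \sqrt{26}\right)^{2} - 936} = \sqrt{-936 + \left(16 + i \sqrt{26}\right)^{2}}$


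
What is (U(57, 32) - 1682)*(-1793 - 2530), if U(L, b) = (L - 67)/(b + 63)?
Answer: 138163080/19 ≈ 7.2717e+6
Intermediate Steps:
U(L, b) = (-67 + L)/(63 + b)
(U(57, 32) - 1682)*(-1793 - 2530) = ((-67 + 57)/(63 + 32) - 1682)*(-1793 - 2530) = (-10/95 - 1682)*(-4323) = ((1/95)*(-10) - 1682)*(-4323) = (-2/19 - 1682)*(-4323) = -31960/19*(-4323) = 138163080/19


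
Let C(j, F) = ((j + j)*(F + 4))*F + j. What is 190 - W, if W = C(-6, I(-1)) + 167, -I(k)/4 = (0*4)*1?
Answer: 29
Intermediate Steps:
I(k) = 0 (I(k) = -4*0*4 = -0 = -4*0 = 0)
C(j, F) = j + 2*F*j*(4 + F) (C(j, F) = ((2*j)*(4 + F))*F + j = (2*j*(4 + F))*F + j = 2*F*j*(4 + F) + j = j + 2*F*j*(4 + F))
W = 161 (W = -6*(1 + 2*0**2 + 8*0) + 167 = -6*(1 + 2*0 + 0) + 167 = -6*(1 + 0 + 0) + 167 = -6*1 + 167 = -6 + 167 = 161)
190 - W = 190 - 1*161 = 190 - 161 = 29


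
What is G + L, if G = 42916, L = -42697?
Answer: 219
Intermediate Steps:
G + L = 42916 - 42697 = 219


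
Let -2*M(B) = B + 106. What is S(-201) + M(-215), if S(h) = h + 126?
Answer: -41/2 ≈ -20.500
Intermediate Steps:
S(h) = 126 + h
M(B) = -53 - B/2 (M(B) = -(B + 106)/2 = -(106 + B)/2 = -53 - B/2)
S(-201) + M(-215) = (126 - 201) + (-53 - ½*(-215)) = -75 + (-53 + 215/2) = -75 + 109/2 = -41/2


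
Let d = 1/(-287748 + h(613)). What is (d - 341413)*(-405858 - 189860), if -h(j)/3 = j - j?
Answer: 29261938593632575/143874 ≈ 2.0339e+11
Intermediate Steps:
h(j) = 0 (h(j) = -3*(j - j) = -3*0 = 0)
d = -1/287748 (d = 1/(-287748 + 0) = 1/(-287748) = -1/287748 ≈ -3.4753e-6)
(d - 341413)*(-405858 - 189860) = (-1/287748 - 341413)*(-405858 - 189860) = -98240907925/287748*(-595718) = 29261938593632575/143874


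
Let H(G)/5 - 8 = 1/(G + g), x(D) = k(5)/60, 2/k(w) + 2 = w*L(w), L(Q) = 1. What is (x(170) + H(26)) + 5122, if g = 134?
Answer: 7433341/1440 ≈ 5162.0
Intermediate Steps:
k(w) = 2/(-2 + w) (k(w) = 2/(-2 + w*1) = 2/(-2 + w))
x(D) = 1/90 (x(D) = (2/(-2 + 5))/60 = (2/3)*(1/60) = (2*(⅓))*(1/60) = (⅔)*(1/60) = 1/90)
H(G) = 40 + 5/(134 + G) (H(G) = 40 + 5/(G + 134) = 40 + 5/(134 + G))
(x(170) + H(26)) + 5122 = (1/90 + 5*(1073 + 8*26)/(134 + 26)) + 5122 = (1/90 + 5*(1073 + 208)/160) + 5122 = (1/90 + 5*(1/160)*1281) + 5122 = (1/90 + 1281/32) + 5122 = 57661/1440 + 5122 = 7433341/1440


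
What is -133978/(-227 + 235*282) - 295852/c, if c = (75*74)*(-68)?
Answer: -209623943/168409650 ≈ -1.2447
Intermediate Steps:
c = -377400 (c = 5550*(-68) = -377400)
-133978/(-227 + 235*282) - 295852/c = -133978/(-227 + 235*282) - 295852/(-377400) = -133978/(-227 + 66270) - 295852*(-1/377400) = -133978/66043 + 1999/2550 = -209623943/168409650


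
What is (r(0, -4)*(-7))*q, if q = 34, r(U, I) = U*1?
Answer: 0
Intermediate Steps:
r(U, I) = U
(r(0, -4)*(-7))*q = (0*(-7))*34 = 0*34 = 0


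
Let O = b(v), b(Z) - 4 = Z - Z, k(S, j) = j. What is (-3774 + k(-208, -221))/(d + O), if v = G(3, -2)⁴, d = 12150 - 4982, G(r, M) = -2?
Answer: -3995/7172 ≈ -0.55703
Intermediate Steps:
d = 7168
v = 16 (v = (-2)⁴ = 16)
b(Z) = 4 (b(Z) = 4 + (Z - Z) = 4 + 0 = 4)
O = 4
(-3774 + k(-208, -221))/(d + O) = (-3774 - 221)/(7168 + 4) = -3995/7172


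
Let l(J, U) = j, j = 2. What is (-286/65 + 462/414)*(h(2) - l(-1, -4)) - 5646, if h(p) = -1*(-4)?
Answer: -1950136/345 ≈ -5652.6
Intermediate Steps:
h(p) = 4
l(J, U) = 2
(-286/65 + 462/414)*(h(2) - l(-1, -4)) - 5646 = (-286/65 + 462/414)*(4 - 1*2) - 5646 = (-286*1/65 + 462*(1/414))*(4 - 2) - 5646 = (-22/5 + 77/69)*2 - 5646 = -1133/345*2 - 5646 = -2266/345 - 5646 = -1950136/345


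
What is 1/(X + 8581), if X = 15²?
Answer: 1/8806 ≈ 0.00011356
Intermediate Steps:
X = 225
1/(X + 8581) = 1/(225 + 8581) = 1/8806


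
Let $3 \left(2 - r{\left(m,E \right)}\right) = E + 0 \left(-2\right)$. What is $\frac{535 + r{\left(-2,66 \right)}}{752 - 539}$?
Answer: $\frac{515}{213} \approx 2.4178$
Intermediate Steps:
$r{\left(m,E \right)} = 2 - \frac{E}{3}$ ($r{\left(m,E \right)} = 2 - \frac{E + 0 \left(-2\right)}{3} = 2 - \frac{E + 0}{3} = 2 - \frac{E}{3}$)
$\frac{535 + r{\left(-2,66 \right)}}{752 - 539} = \frac{535 + \left(2 - 22\right)}{752 - 539} = \frac{535 + \left(2 - 22\right)}{213} = \left(535 - 20\right) \frac{1}{213} = 515 \cdot \frac{1}{213} = \frac{515}{213}$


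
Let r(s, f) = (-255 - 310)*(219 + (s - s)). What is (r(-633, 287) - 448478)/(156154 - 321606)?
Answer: 572213/165452 ≈ 3.4585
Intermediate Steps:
r(s, f) = -123735 (r(s, f) = -565*(219 + 0) = -565*219 = -123735)
(r(-633, 287) - 448478)/(156154 - 321606) = (-123735 - 448478)/(156154 - 321606) = -572213/(-165452) = -572213*(-1/165452) = 572213/165452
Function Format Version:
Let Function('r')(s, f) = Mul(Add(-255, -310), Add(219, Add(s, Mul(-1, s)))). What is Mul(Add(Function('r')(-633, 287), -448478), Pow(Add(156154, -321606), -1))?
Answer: Rational(572213, 165452) ≈ 3.4585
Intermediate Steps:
Function('r')(s, f) = -123735 (Function('r')(s, f) = Mul(-565, Add(219, 0)) = Mul(-565, 219) = -123735)
Mul(Add(Function('r')(-633, 287), -448478), Pow(Add(156154, -321606), -1)) = Mul(Add(-123735, -448478), Pow(Add(156154, -321606), -1)) = Mul(-572213, Pow(-165452, -1)) = Mul(-572213, Rational(-1, 165452)) = Rational(572213, 165452)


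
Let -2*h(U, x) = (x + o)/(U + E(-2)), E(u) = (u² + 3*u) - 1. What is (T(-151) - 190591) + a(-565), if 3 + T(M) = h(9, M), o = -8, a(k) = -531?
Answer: -764447/4 ≈ -1.9111e+5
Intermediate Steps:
E(u) = -1 + u² + 3*u
h(U, x) = -(-8 + x)/(2*(-3 + U)) (h(U, x) = -(x - 8)/(2*(U + (-1 + (-2)² + 3*(-2)))) = -(-8 + x)/(2*(U + (-1 + 4 - 6))) = -(-8 + x)/(2*(U - 3)) = -(-8 + x)/(2*(-3 + U)))
T(M) = -7/3 - M/12 (T(M) = -3 + (8 - M)/(2*(-3 + 9)) = -3 + (½)*(8 - M)/6 = -3 + (½)*(⅙)*(8 - M) = -3 + (⅔ - M/12) = -7/3 - M/12)
(T(-151) - 190591) + a(-565) = ((-7/3 - 1/12*(-151)) - 190591) - 531 = ((-7/3 + 151/12) - 190591) - 531 = (41/4 - 190591) - 531 = -762323/4 - 531 = -764447/4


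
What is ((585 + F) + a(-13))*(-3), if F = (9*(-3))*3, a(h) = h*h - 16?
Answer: -1971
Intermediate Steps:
a(h) = -16 + h**2 (a(h) = h**2 - 16 = -16 + h**2)
F = -81 (F = -27*3 = -81)
((585 + F) + a(-13))*(-3) = ((585 - 81) + (-16 + (-13)**2))*(-3) = (504 + (-16 + 169))*(-3) = (504 + 153)*(-3) = 657*(-3) = -1971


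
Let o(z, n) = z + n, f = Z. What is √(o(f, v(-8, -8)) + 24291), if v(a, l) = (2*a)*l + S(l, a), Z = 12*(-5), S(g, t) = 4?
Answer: 3*√2707 ≈ 156.09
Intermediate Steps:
Z = -60
v(a, l) = 4 + 2*a*l (v(a, l) = (2*a)*l + 4 = 2*a*l + 4 = 4 + 2*a*l)
f = -60
o(z, n) = n + z
√(o(f, v(-8, -8)) + 24291) = √(((4 + 2*(-8)*(-8)) - 60) + 24291) = √(((4 + 128) - 60) + 24291) = √((132 - 60) + 24291) = √(72 + 24291) = √24363 = 3*√2707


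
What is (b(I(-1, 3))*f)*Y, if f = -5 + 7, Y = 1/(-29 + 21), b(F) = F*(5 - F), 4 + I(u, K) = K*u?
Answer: 21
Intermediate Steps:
I(u, K) = -4 + K*u
Y = -⅛ (Y = 1/(-8) = -⅛ ≈ -0.12500)
f = 2
(b(I(-1, 3))*f)*Y = (((-4 + 3*(-1))*(5 - (-4 + 3*(-1))))*2)*(-⅛) = (((-4 - 3)*(5 - (-4 - 3)))*2)*(-⅛) = (-7*(5 - 1*(-7))*2)*(-⅛) = (-7*(5 + 7)*2)*(-⅛) = (-7*12*2)*(-⅛) = -84*2*(-⅛) = -168*(-⅛) = 21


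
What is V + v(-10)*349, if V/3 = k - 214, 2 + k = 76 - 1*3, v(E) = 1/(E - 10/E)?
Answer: -4210/9 ≈ -467.78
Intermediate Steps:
k = 71 (k = -2 + (76 - 1*3) = -2 + (76 - 3) = -2 + 73 = 71)
V = -429 (V = 3*(71 - 214) = 3*(-143) = -429)
V + v(-10)*349 = -429 - 10/(-10 + (-10)²)*349 = -429 - 10/(-10 + 100)*349 = -429 - 10/90*349 = -429 - 10*1/90*349 = -429 - ⅑*349 = -429 - 349/9 = -4210/9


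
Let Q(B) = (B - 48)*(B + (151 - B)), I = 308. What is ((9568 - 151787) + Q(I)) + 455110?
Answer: 352151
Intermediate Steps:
Q(B) = -7248 + 151*B (Q(B) = (-48 + B)*151 = -7248 + 151*B)
((9568 - 151787) + Q(I)) + 455110 = ((9568 - 151787) + (-7248 + 151*308)) + 455110 = (-142219 + (-7248 + 46508)) + 455110 = (-142219 + 39260) + 455110 = -102959 + 455110 = 352151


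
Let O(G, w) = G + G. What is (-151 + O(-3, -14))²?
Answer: 24649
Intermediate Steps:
O(G, w) = 2*G
(-151 + O(-3, -14))² = (-151 + 2*(-3))² = (-151 - 6)² = (-157)² = 24649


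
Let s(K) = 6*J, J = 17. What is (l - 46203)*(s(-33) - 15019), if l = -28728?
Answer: 1117745727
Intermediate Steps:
s(K) = 102 (s(K) = 6*17 = 102)
(l - 46203)*(s(-33) - 15019) = (-28728 - 46203)*(102 - 15019) = -74931*(-14917) = 1117745727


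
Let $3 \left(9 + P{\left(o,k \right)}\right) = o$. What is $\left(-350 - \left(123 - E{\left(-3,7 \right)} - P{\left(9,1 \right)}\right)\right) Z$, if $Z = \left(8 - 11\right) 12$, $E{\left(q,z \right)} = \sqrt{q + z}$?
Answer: $17172$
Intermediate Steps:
$P{\left(o,k \right)} = -9 + \frac{o}{3}$
$Z = -36$ ($Z = \left(-3\right) 12 = -36$)
$\left(-350 - \left(123 - E{\left(-3,7 \right)} - P{\left(9,1 \right)}\right)\right) Z = \left(-350 + \left(\left(\sqrt{-3 + 7} + \left(-9 + \frac{1}{3} \cdot 9\right)\right) - 123\right)\right) \left(-36\right) = \left(-350 - \left(129 - 2\right)\right) \left(-36\right) = \left(-350 + \left(\left(2 - 6\right) - 123\right)\right) \left(-36\right) = \left(-350 - 127\right) \left(-36\right) = \left(-477\right) \left(-36\right) = 17172$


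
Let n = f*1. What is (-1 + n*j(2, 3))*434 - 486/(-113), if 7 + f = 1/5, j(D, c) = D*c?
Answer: -10247348/565 ≈ -18137.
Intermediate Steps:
f = -34/5 (f = -7 + 1/5 = -7 + ⅕ = -34/5 ≈ -6.8000)
n = -34/5 (n = -34/5*1 = -34/5 ≈ -6.8000)
(-1 + n*j(2, 3))*434 - 486/(-113) = (-1 - 68*3/5)*434 - 486/(-113) = (-1 - 34/5*6)*434 - 486*(-1/113) = (-1 - 204/5)*434 + 486/113 = -209/5*434 + 486/113 = -90706/5 + 486/113 = -10247348/565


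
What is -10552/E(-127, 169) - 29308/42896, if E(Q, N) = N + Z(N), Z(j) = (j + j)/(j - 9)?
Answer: -9153071143/146800836 ≈ -62.350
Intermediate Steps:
Z(j) = 2*j/(-9 + j) (Z(j) = (2*j)/(-9 + j) = 2*j/(-9 + j))
E(Q, N) = N + 2*N/(-9 + N)
-10552/E(-127, 169) - 29308/42896 = -10552*(-9 + 169)/(169*(-7 + 169)) - 29308/42896 = -10552/(169*162/160) - 29308*1/42896 = -10552/(169*(1/160)*162) - 7327/10724 = -10552/13689/80 - 7327/10724 = -10552*80/13689 - 7327/10724 = -844160/13689 - 7327/10724 = -9153071143/146800836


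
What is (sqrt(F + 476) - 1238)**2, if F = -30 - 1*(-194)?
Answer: 1533284 - 19808*sqrt(10) ≈ 1.4706e+6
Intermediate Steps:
F = 164 (F = -30 + 194 = 164)
(sqrt(F + 476) - 1238)**2 = (sqrt(164 + 476) - 1238)**2 = (sqrt(640) - 1238)**2 = (8*sqrt(10) - 1238)**2 = (-1238 + 8*sqrt(10))**2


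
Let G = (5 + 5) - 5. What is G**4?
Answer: 625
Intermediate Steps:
G = 5 (G = 10 - 5 = 5)
G**4 = 5**4 = 625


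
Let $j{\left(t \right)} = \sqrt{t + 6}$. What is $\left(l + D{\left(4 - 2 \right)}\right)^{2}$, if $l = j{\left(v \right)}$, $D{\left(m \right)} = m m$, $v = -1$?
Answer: $\left(4 + \sqrt{5}\right)^{2} \approx 38.889$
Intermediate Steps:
$j{\left(t \right)} = \sqrt{6 + t}$
$D{\left(m \right)} = m^{2}$
$l = \sqrt{5}$ ($l = \sqrt{6 - 1} = \sqrt{5} \approx 2.2361$)
$\left(l + D{\left(4 - 2 \right)}\right)^{2} = \left(\sqrt{5} + \left(4 - 2\right)^{2}\right)^{2} = \left(\sqrt{5} + 2^{2}\right)^{2} = \left(\sqrt{5} + 4\right)^{2} = \left(4 + \sqrt{5}\right)^{2}$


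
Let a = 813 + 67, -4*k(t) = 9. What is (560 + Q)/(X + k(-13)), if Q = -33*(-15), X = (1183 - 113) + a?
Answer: 4220/7791 ≈ 0.54165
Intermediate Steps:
k(t) = -9/4 (k(t) = -1/4*9 = -9/4)
a = 880
X = 1950 (X = (1183 - 113) + 880 = 1070 + 880 = 1950)
Q = 495
(560 + Q)/(X + k(-13)) = (560 + 495)/(1950 - 9/4) = 1055/(7791/4) = 1055*(4/7791) = 4220/7791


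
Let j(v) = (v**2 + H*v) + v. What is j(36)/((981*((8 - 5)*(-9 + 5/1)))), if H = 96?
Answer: -133/327 ≈ -0.40673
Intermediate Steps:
j(v) = v**2 + 97*v (j(v) = (v**2 + 96*v) + v = v**2 + 97*v)
j(36)/((981*((8 - 5)*(-9 + 5/1)))) = (36*(97 + 36))/((981*((8 - 5)*(-9 + 5/1)))) = (36*133)/((981*(3*(-9 + 5*1)))) = 4788/((981*(3*(-9 + 5)))) = 4788/((981*(3*(-4)))) = 4788/((981*(-12))) = 4788/(-11772) = 4788*(-1/11772) = -133/327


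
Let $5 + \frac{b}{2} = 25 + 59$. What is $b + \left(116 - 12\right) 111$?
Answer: $11702$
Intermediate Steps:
$b = 158$ ($b = -10 + 2 \left(25 + 59\right) = -10 + 2 \cdot 84 = -10 + 168 = 158$)
$b + \left(116 - 12\right) 111 = 158 + \left(116 - 12\right) 111 = 158 + 104 \cdot 111 = 158 + 11544 = 11702$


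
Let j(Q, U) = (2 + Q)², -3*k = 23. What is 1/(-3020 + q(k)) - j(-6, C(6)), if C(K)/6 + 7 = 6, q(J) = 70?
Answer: -47201/2950 ≈ -16.000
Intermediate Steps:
k = -23/3 (k = -⅓*23 = -23/3 ≈ -7.6667)
C(K) = -6 (C(K) = -42 + 6*6 = -42 + 36 = -6)
1/(-3020 + q(k)) - j(-6, C(6)) = 1/(-3020 + 70) - (2 - 6)² = 1/(-2950) - 1*(-4)² = -1/2950 - 1*16 = -1/2950 - 16 = -47201/2950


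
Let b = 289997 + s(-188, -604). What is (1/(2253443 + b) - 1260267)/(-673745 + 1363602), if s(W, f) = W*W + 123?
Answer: -3250111388168/1779077046299 ≈ -1.8269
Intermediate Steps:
s(W, f) = 123 + W² (s(W, f) = W² + 123 = 123 + W²)
b = 325464 (b = 289997 + (123 + (-188)²) = 289997 + (123 + 35344) = 289997 + 35467 = 325464)
(1/(2253443 + b) - 1260267)/(-673745 + 1363602) = (1/(2253443 + 325464) - 1260267)/(-673745 + 1363602) = (1/2578907 - 1260267)/689857 = (1/2578907 - 1260267)*(1/689857) = -3250111388168/2578907*1/689857 = -3250111388168/1779077046299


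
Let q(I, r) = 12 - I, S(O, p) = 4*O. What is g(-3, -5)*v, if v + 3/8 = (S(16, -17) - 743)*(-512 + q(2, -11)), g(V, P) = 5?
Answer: 13634305/8 ≈ 1.7043e+6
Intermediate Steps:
v = 2726861/8 (v = -3/8 + (4*16 - 743)*(-512 + (12 - 1*2)) = -3/8 + (64 - 743)*(-512 + (12 - 2)) = -3/8 - 679*(-512 + 10) = -3/8 - 679*(-502) = -3/8 + 340858 = 2726861/8 ≈ 3.4086e+5)
g(-3, -5)*v = 5*(2726861/8) = 13634305/8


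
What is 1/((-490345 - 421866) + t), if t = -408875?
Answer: -1/1321086 ≈ -7.5695e-7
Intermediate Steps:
1/((-490345 - 421866) + t) = 1/((-490345 - 421866) - 408875) = 1/(-912211 - 408875) = 1/(-1321086) = -1/1321086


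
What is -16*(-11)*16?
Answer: 2816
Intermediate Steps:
-16*(-11)*16 = 176*16 = 2816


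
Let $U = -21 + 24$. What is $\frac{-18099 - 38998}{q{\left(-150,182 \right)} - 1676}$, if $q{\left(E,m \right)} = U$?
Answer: $\frac{57097}{1673} \approx 34.129$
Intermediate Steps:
$U = 3$
$q{\left(E,m \right)} = 3$
$\frac{-18099 - 38998}{q{\left(-150,182 \right)} - 1676} = \frac{-18099 - 38998}{3 - 1676} = - \frac{57097}{-1673} = \left(-57097\right) \left(- \frac{1}{1673}\right) = \frac{57097}{1673}$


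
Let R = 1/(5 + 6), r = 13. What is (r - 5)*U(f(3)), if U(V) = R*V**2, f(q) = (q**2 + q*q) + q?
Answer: 3528/11 ≈ 320.73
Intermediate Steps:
f(q) = q + 2*q**2 (f(q) = (q**2 + q**2) + q = 2*q**2 + q = q + 2*q**2)
R = 1/11 ≈ 0.090909
U(V) = V**2/11
(r - 5)*U(f(3)) = (13 - 5)*((3*(1 + 2*3))**2/11) = 8*((3*(1 + 6))**2/11) = 8*((3*7)**2/11) = 8*((1/11)*21**2) = 8*((1/11)*441) = 8*(441/11) = 3528/11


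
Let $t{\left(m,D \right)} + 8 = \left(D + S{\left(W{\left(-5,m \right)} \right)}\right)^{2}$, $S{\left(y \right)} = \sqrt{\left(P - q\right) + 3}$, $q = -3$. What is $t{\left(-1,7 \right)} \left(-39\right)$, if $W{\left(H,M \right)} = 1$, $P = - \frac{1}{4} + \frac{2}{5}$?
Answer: $- \frac{36777}{20} - \frac{273 \sqrt{615}}{5} \approx -3192.9$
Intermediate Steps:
$P = \frac{3}{20}$ ($P = \left(-1\right) \frac{1}{4} + 2 \cdot \frac{1}{5} = - \frac{1}{4} + \frac{2}{5} = \frac{3}{20} \approx 0.15$)
$S{\left(y \right)} = \frac{\sqrt{615}}{10}$ ($S{\left(y \right)} = \sqrt{\left(\frac{3}{20} - -3\right) + 3} = \sqrt{\left(\frac{3}{20} + 3\right) + 3} = \sqrt{\frac{63}{20} + 3} = \sqrt{\frac{123}{20}} = \frac{\sqrt{615}}{10}$)
$t{\left(m,D \right)} = -8 + \left(D + \frac{\sqrt{615}}{10}\right)^{2}$
$t{\left(-1,7 \right)} \left(-39\right) = \left(-8 + \frac{\left(\sqrt{615} + 10 \cdot 7\right)^{2}}{100}\right) \left(-39\right) = \left(-8 + \frac{\left(\sqrt{615} + 70\right)^{2}}{100}\right) \left(-39\right) = \left(-8 + \frac{\left(70 + \sqrt{615}\right)^{2}}{100}\right) \left(-39\right) = 312 - \frac{39 \left(70 + \sqrt{615}\right)^{2}}{100}$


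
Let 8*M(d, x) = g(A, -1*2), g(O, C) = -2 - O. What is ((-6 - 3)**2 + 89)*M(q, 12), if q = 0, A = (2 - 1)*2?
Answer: -85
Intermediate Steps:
A = 2 (A = 1*2 = 2)
M(d, x) = -1/2 (M(d, x) = (-2 - 1*2)/8 = (-2 - 2)/8 = (1/8)*(-4) = -1/2)
((-6 - 3)**2 + 89)*M(q, 12) = ((-6 - 3)**2 + 89)*(-1/2) = ((-9)**2 + 89)*(-1/2) = (81 + 89)*(-1/2) = 170*(-1/2) = -85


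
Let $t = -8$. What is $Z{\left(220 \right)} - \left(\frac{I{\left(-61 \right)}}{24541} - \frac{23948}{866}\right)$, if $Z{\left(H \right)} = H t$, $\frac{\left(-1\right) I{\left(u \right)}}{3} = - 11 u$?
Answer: $- \frac{1673407247}{966023} \approx -1732.3$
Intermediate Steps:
$I{\left(u \right)} = 33 u$ ($I{\left(u \right)} = - 3 \left(- 11 u\right) = 33 u$)
$Z{\left(H \right)} = - 8 H$ ($Z{\left(H \right)} = H \left(-8\right) = - 8 H$)
$Z{\left(220 \right)} - \left(\frac{I{\left(-61 \right)}}{24541} - \frac{23948}{866}\right) = \left(-8\right) 220 - \left(\frac{33 \left(-61\right)}{24541} - \frac{23948}{866}\right) = -1760 - \left(\left(-2013\right) \frac{1}{24541} - \frac{11974}{433}\right) = -1760 - \left(- \frac{183}{2231} - \frac{11974}{433}\right) = -1760 - - \frac{26793233}{966023} = -1760 + \frac{26793233}{966023} = - \frac{1673407247}{966023}$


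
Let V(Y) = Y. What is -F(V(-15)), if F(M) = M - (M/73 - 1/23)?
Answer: 24767/1679 ≈ 14.751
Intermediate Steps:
F(M) = 1/23 + 72*M/73 (F(M) = M - (M*(1/73) - 1*1/23) = M - (M/73 - 1/23) = M - (-1/23 + M/73) = M + (1/23 - M/73) = 1/23 + 72*M/73)
-F(V(-15)) = -(1/23 + (72/73)*(-15)) = -(1/23 - 1080/73) = -1*(-24767/1679) = 24767/1679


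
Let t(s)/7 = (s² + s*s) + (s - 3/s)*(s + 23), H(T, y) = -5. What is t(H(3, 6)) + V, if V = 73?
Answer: -657/5 ≈ -131.40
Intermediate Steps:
t(s) = 14*s² + 7*(23 + s)*(s - 3/s) (t(s) = 7*((s² + s*s) + (s - 3/s)*(s + 23)) = 7*((s² + s²) + (s - 3/s)*(23 + s)) = 7*(2*s² + (23 + s)*(s - 3/s)) = 14*s² + 7*(23 + s)*(s - 3/s))
t(H(3, 6)) + V = (-21 - 483/(-5) + 21*(-5)² + 161*(-5)) + 73 = (-21 - 483*(-⅕) + 21*25 - 805) + 73 = (-21 + 483/5 + 525 - 805) + 73 = -1022/5 + 73 = -657/5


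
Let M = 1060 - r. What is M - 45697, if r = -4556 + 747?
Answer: -40828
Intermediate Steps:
r = -3809
M = 4869 (M = 1060 - 1*(-3809) = 1060 + 3809 = 4869)
M - 45697 = 4869 - 45697 = -40828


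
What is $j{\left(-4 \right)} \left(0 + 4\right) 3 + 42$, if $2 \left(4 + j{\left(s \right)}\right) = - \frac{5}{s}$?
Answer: $\frac{3}{2} \approx 1.5$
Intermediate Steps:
$j{\left(s \right)} = -4 - \frac{5}{2 s}$ ($j{\left(s \right)} = -4 + \frac{\left(-5\right) \frac{1}{s}}{2} = -4 - \frac{5}{2 s}$)
$j{\left(-4 \right)} \left(0 + 4\right) 3 + 42 = \left(-4 - \frac{5}{2 \left(-4\right)}\right) \left(0 + 4\right) 3 + 42 = \left(-4 - - \frac{5}{8}\right) 4 \cdot 3 + 42 = \left(-4 + \frac{5}{8}\right) 12 + 42 = \left(- \frac{27}{8}\right) 12 + 42 = - \frac{81}{2} + 42 = \frac{3}{2}$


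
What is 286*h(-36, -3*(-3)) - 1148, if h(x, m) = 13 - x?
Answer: 12866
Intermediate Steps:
286*h(-36, -3*(-3)) - 1148 = 286*(13 - 1*(-36)) - 1148 = 286*(13 + 36) - 1148 = 286*49 - 1148 = 14014 - 1148 = 12866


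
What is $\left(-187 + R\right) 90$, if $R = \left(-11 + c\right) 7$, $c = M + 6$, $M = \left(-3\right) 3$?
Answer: $-25650$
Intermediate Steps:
$M = -9$
$c = -3$ ($c = -9 + 6 = -3$)
$R = -98$ ($R = \left(-11 - 3\right) 7 = \left(-14\right) 7 = -98$)
$\left(-187 + R\right) 90 = \left(-187 - 98\right) 90 = \left(-285\right) 90 = -25650$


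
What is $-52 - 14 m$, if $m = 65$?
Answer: $-962$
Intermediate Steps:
$-52 - 14 m = -52 - 910 = -962$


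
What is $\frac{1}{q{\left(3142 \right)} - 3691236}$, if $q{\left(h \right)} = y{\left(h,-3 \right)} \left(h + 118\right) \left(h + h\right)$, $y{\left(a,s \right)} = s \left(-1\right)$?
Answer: $\frac{1}{57766284} \approx 1.7311 \cdot 10^{-8}$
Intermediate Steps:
$y{\left(a,s \right)} = - s$
$q{\left(h \right)} = 6 h \left(118 + h\right)$ ($q{\left(h \right)} = \left(-1\right) \left(-3\right) \left(h + 118\right) \left(h + h\right) = 3 \left(118 + h\right) 2 h = 3 \cdot 2 h \left(118 + h\right) = 6 h \left(118 + h\right)$)
$\frac{1}{q{\left(3142 \right)} - 3691236} = \frac{1}{6 \cdot 3142 \left(118 + 3142\right) - 3691236} = \frac{1}{6 \cdot 3142 \cdot 3260 - 3691236} = \frac{1}{61457520 - 3691236} = \frac{1}{57766284}$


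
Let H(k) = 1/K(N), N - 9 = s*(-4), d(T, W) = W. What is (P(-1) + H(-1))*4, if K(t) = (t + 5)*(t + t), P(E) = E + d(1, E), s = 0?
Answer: -503/63 ≈ -7.9841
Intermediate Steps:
P(E) = 2*E (P(E) = E + E = 2*E)
N = 9 (N = 9 + 0*(-4) = 9 + 0 = 9)
K(t) = 2*t*(5 + t) (K(t) = (5 + t)*(2*t) = 2*t*(5 + t))
H(k) = 1/252 (H(k) = 1/(2*9*(5 + 9)) = 1/(2*9*14) = 1/252)
(P(-1) + H(-1))*4 = (2*(-1) + 1/252)*4 = (-2 + 1/252)*4 = -503/252*4 = -503/63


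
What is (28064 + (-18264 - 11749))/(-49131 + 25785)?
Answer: 1949/23346 ≈ 0.083483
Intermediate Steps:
(28064 + (-18264 - 11749))/(-49131 + 25785) = (28064 - 30013)/(-23346) = -1949*(-1/23346) = 1949/23346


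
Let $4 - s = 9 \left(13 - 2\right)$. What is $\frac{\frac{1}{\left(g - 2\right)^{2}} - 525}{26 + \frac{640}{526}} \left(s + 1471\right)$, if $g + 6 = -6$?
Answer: $- \frac{4654739164}{175371} \approx -26542.0$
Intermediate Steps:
$g = -12$ ($g = -6 - 6 = -12$)
$s = -95$ ($s = 4 - 9 \left(13 - 2\right) = 4 - 9 \cdot 11 = 4 - 99 = -95$)
$\frac{\frac{1}{\left(g - 2\right)^{2}} - 525}{26 + \frac{640}{526}} \left(s + 1471\right) = \frac{\frac{1}{\left(-12 - 2\right)^{2}} - 525}{26 + \frac{640}{526}} \left(-95 + 1471\right) = \frac{\frac{1}{\left(-14\right)^{2}} - 525}{26 + 640 \cdot \frac{1}{526}} \cdot 1376 = \frac{\frac{1}{196} - 525}{26 + \frac{320}{263}} \cdot 1376 = \frac{\frac{1}{196} - 525}{\frac{7158}{263}} \cdot 1376 = \left(- \frac{102899}{196}\right) \frac{263}{7158} \cdot 1376 = \left(- \frac{27062437}{1402968}\right) 1376 = - \frac{4654739164}{175371}$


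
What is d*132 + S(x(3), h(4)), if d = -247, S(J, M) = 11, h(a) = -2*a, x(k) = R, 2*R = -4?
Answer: -32593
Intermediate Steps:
R = -2 (R = (½)*(-4) = -2)
x(k) = -2
d*132 + S(x(3), h(4)) = -247*132 + 11 = -32604 + 11 = -32593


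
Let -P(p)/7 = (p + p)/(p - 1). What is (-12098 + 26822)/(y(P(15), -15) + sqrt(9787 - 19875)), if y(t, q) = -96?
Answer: -176688/2413 - 3681*I*sqrt(2522)/2413 ≈ -73.223 - 76.609*I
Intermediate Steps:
P(p) = -14*p/(-1 + p) (P(p) = -7*(p + p)/(p - 1) = -7*2*p/(-1 + p) = -14*p/(-1 + p))
(-12098 + 26822)/(y(P(15), -15) + sqrt(9787 - 19875)) = (-12098 + 26822)/(-96 + sqrt(9787 - 19875)) = 14724/(-96 + sqrt(-10088)) = 14724/(-96 + 2*I*sqrt(2522))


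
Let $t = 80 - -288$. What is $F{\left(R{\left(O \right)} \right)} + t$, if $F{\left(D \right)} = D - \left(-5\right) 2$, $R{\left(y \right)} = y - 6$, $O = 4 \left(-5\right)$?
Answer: $352$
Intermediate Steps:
$O = -20$
$R{\left(y \right)} = -6 + y$ ($R{\left(y \right)} = y - 6 = -6 + y$)
$F{\left(D \right)} = 10 + D$ ($F{\left(D \right)} = D - -10 = D + 10 = 10 + D$)
$t = 368$ ($t = 80 + 288 = 368$)
$F{\left(R{\left(O \right)} \right)} + t = \left(10 - 26\right) + 368 = -16 + 368 = 352$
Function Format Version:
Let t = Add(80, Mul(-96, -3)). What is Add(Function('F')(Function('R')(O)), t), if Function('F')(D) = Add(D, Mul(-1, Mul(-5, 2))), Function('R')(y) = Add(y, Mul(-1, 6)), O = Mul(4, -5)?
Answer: 352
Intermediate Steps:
O = -20
Function('R')(y) = Add(-6, y) (Function('R')(y) = Add(y, -6) = Add(-6, y))
Function('F')(D) = Add(10, D) (Function('F')(D) = Add(D, Mul(-1, -10)) = Add(D, 10) = Add(10, D))
t = 368 (t = Add(80, 288) = 368)
Add(Function('F')(Function('R')(O)), t) = Add(Add(10, Add(-6, -20)), 368) = Add(Add(10, -26), 368) = Add(-16, 368) = 352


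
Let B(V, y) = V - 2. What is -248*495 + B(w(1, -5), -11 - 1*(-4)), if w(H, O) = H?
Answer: -122761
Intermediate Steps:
B(V, y) = -2 + V
-248*495 + B(w(1, -5), -11 - 1*(-4)) = -248*495 + (-2 + 1) = -122760 - 1 = -122761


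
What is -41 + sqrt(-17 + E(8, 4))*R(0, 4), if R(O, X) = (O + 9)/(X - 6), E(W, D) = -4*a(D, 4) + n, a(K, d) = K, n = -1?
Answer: -41 - 9*I*sqrt(34)/2 ≈ -41.0 - 26.239*I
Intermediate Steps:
E(W, D) = -1 - 4*D (E(W, D) = -4*D - 1 = -1 - 4*D)
R(O, X) = (9 + O)/(-6 + X)
-41 + sqrt(-17 + E(8, 4))*R(0, 4) = -41 + sqrt(-17 + (-1 - 4*4))*((9 + 0)/(-6 + 4)) = -41 + sqrt(-17 + (-1 - 16))*(9/(-2)) = -41 + sqrt(-17 - 17)*(-1/2*9) = -41 + sqrt(-34)*(-9/2) = -41 + (I*sqrt(34))*(-9/2) = -41 - 9*I*sqrt(34)/2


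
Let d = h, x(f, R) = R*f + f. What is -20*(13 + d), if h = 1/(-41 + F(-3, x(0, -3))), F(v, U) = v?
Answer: -2855/11 ≈ -259.55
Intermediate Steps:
x(f, R) = f + R*f
h = -1/44 (h = 1/(-41 - 3) = 1/(-44) = -1/44 ≈ -0.022727)
d = -1/44 ≈ -0.022727
-20*(13 + d) = -20*(13 - 1/44) = -20*571/44 = -2855/11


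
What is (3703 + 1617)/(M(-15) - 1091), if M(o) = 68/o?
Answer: -79800/16433 ≈ -4.8561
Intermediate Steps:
(3703 + 1617)/(M(-15) - 1091) = (3703 + 1617)/(68/(-15) - 1091) = 5320/(68*(-1/15) - 1091) = 5320/(-68/15 - 1091) = 5320/(-16433/15) = 5320*(-15/16433) = -79800/16433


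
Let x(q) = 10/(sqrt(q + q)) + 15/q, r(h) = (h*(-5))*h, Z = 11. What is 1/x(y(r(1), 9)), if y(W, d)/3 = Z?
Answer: -33/95 + 11*sqrt(66)/95 ≈ 0.59331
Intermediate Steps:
r(h) = -5*h**2 (r(h) = (-5*h)*h = -5*h**2)
y(W, d) = 33 (y(W, d) = 3*11 = 33)
x(q) = 15/q + 5*sqrt(2)/sqrt(q) (x(q) = 10/(sqrt(2*q)) + 15/q = 10/((sqrt(2)*sqrt(q))) + 15/q = 10*(sqrt(2)/(2*sqrt(q))) + 15/q = 5*sqrt(2)/sqrt(q) + 15/q = 15/q + 5*sqrt(2)/sqrt(q))
1/x(y(r(1), 9)) = 1/(15/33 + 5*sqrt(2)/sqrt(33)) = 1/(15*(1/33) + 5*sqrt(2)*(sqrt(33)/33)) = 1/(5/11 + 5*sqrt(66)/33)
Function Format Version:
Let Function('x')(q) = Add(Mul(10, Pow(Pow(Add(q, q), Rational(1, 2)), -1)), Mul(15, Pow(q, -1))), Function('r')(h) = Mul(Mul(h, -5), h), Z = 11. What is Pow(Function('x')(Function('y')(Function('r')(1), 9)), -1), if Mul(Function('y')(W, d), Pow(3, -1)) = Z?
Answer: Add(Rational(-33, 95), Mul(Rational(11, 95), Pow(66, Rational(1, 2)))) ≈ 0.59331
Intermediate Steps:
Function('r')(h) = Mul(-5, Pow(h, 2)) (Function('r')(h) = Mul(Mul(-5, h), h) = Mul(-5, Pow(h, 2)))
Function('y')(W, d) = 33 (Function('y')(W, d) = Mul(3, 11) = 33)
Function('x')(q) = Add(Mul(15, Pow(q, -1)), Mul(5, Pow(2, Rational(1, 2)), Pow(q, Rational(-1, 2)))) (Function('x')(q) = Add(Mul(10, Pow(Pow(Mul(2, q), Rational(1, 2)), -1)), Mul(15, Pow(q, -1))) = Add(Mul(10, Pow(Mul(Pow(2, Rational(1, 2)), Pow(q, Rational(1, 2))), -1)), Mul(15, Pow(q, -1))) = Add(Mul(10, Mul(Rational(1, 2), Pow(2, Rational(1, 2)), Pow(q, Rational(-1, 2)))), Mul(15, Pow(q, -1))) = Add(Mul(5, Pow(2, Rational(1, 2)), Pow(q, Rational(-1, 2))), Mul(15, Pow(q, -1))) = Add(Mul(15, Pow(q, -1)), Mul(5, Pow(2, Rational(1, 2)), Pow(q, Rational(-1, 2)))))
Pow(Function('x')(Function('y')(Function('r')(1), 9)), -1) = Pow(Add(Mul(15, Pow(33, -1)), Mul(5, Pow(2, Rational(1, 2)), Pow(33, Rational(-1, 2)))), -1) = Pow(Add(Mul(15, Rational(1, 33)), Mul(5, Pow(2, Rational(1, 2)), Mul(Rational(1, 33), Pow(33, Rational(1, 2))))), -1) = Pow(Add(Rational(5, 11), Mul(Rational(5, 33), Pow(66, Rational(1, 2)))), -1)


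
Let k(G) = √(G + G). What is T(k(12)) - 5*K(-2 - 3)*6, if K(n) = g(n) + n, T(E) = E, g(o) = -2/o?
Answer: 138 + 2*√6 ≈ 142.90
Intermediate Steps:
k(G) = √2*√G (k(G) = √(2*G) = √2*√G)
K(n) = n - 2/n (K(n) = -2/n + n = n - 2/n)
T(k(12)) - 5*K(-2 - 3)*6 = √2*√12 - 5*((-2 - 3) - 2/(-2 - 3))*6 = √2*(2*√3) - 5*(-5 - 2/(-5))*6 = 2*√6 - 5*(-5 - 2*(-⅕))*6 = 2*√6 - 5*(-5 + ⅖)*6 = 2*√6 - 5*(-23/5)*6 = 2*√6 - (-23)*6 = 2*√6 - 1*(-138) = 2*√6 + 138 = 138 + 2*√6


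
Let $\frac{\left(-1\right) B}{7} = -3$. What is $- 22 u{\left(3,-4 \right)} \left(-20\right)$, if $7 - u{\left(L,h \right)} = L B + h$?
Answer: $-22880$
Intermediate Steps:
$B = 21$ ($B = \left(-7\right) \left(-3\right) = 21$)
$u{\left(L,h \right)} = 7 - h - 21 L$ ($u{\left(L,h \right)} = 7 - \left(L 21 + h\right) = 7 - \left(21 L + h\right) = 7 - \left(h + 21 L\right) = 7 - h - 21 L$)
$- 22 u{\left(3,-4 \right)} \left(-20\right) = - 22 \left(7 - -4 - 63\right) \left(-20\right) = - 22 \left(7 + 4 - 63\right) \left(-20\right) = \left(-22\right) \left(-52\right) \left(-20\right) = 1144 \left(-20\right) = -22880$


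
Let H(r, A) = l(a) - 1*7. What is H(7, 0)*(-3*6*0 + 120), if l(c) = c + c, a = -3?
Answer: -1560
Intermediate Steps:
l(c) = 2*c
H(r, A) = -13 (H(r, A) = 2*(-3) - 1*7 = -6 - 7 = -13)
H(7, 0)*(-3*6*0 + 120) = -13*(-3*6*0 + 120) = -13*(-18*0 + 120) = -13*(0 + 120) = -13*120 = -1560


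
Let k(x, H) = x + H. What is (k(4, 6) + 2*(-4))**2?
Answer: 4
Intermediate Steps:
k(x, H) = H + x
(k(4, 6) + 2*(-4))**2 = ((6 + 4) + 2*(-4))**2 = (10 - 8)**2 = 2**2 = 4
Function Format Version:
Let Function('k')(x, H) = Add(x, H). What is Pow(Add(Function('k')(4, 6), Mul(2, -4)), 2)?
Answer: 4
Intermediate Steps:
Function('k')(x, H) = Add(H, x)
Pow(Add(Function('k')(4, 6), Mul(2, -4)), 2) = Pow(Add(Add(6, 4), Mul(2, -4)), 2) = Pow(Add(10, -8), 2) = Pow(2, 2) = 4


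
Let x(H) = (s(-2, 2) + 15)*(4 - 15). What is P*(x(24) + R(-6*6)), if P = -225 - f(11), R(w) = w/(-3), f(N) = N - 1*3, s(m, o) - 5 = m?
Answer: 43338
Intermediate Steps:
s(m, o) = 5 + m
f(N) = -3 + N (f(N) = N - 3 = -3 + N)
x(H) = -198 (x(H) = ((5 - 2) + 15)*(4 - 15) = (3 + 15)*(-11) = 18*(-11) = -198)
R(w) = -w/3 (R(w) = w*(-⅓) = -w/3)
P = -233 (P = -225 - (-3 + 11) = -225 - 1*8 = -225 - 8 = -233)
P*(x(24) + R(-6*6)) = -233*(-198 - (-2)*6) = -233*(-198 - ⅓*(-36)) = -233*(-198 + 12) = -233*(-186) = 43338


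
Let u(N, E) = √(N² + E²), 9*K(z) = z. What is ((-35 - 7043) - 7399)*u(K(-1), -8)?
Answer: -14477*√5185/9 ≈ -1.1583e+5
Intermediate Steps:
K(z) = z/9
u(N, E) = √(E² + N²)
((-35 - 7043) - 7399)*u(K(-1), -8) = ((-35 - 7043) - 7399)*√((-8)² + ((⅑)*(-1))²) = (-7078 - 7399)*√(64 + (-⅑)²) = -14477*√(64 + 1/81) = -14477*√5185/9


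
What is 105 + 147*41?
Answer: 6132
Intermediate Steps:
105 + 147*41 = 105 + 6027 = 6132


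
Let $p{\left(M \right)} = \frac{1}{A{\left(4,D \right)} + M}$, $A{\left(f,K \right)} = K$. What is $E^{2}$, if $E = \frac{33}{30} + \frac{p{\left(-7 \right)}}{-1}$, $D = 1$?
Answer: $\frac{361}{225} \approx 1.6044$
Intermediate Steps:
$p{\left(M \right)} = \frac{1}{1 + M}$
$E = \frac{19}{15}$ ($E = \frac{33}{30} + \frac{1}{\left(1 - 7\right) \left(-1\right)} = 33 \cdot \frac{1}{30} + \frac{1}{-6} \left(-1\right) = \frac{11}{10} - - \frac{1}{6} = \frac{11}{10} + \frac{1}{6} = \frac{19}{15} \approx 1.2667$)
$E^{2} = \left(\frac{19}{15}\right)^{2} = \frac{361}{225}$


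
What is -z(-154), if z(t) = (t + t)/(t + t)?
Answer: -1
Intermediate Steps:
z(t) = 1 (z(t) = (2*t)/((2*t)) = (2*t)*(1/(2*t)) = 1)
-z(-154) = -1*1 = -1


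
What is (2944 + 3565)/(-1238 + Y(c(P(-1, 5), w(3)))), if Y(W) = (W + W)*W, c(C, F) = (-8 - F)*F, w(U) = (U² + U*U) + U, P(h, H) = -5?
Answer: 6509/740524 ≈ 0.0087897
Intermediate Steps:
w(U) = U + 2*U² (w(U) = (U² + U²) + U = 2*U² + U = U + 2*U²)
c(C, F) = F*(-8 - F)
Y(W) = 2*W² (Y(W) = (2*W)*W = 2*W²)
(2944 + 3565)/(-1238 + Y(c(P(-1, 5), w(3)))) = (2944 + 3565)/(-1238 + 2*(-3*(1 + 2*3)*(8 + 3*(1 + 2*3)))²) = 6509/(-1238 + 2*(-3*(1 + 6)*(8 + 3*(1 + 6)))²) = 6509/(-1238 + 2*(-3*7*(8 + 3*7))²) = 6509/(-1238 + 2*(-1*21*(8 + 21))²) = 6509/(-1238 + 2*(-1*21*29)²) = 6509/(-1238 + 2*(-609)²) = 6509/(-1238 + 2*370881) = 6509/(-1238 + 741762) = 6509/740524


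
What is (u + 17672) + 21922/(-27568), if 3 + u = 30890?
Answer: 669326295/13784 ≈ 48558.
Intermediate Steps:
u = 30887 (u = -3 + 30890 = 30887)
(u + 17672) + 21922/(-27568) = (30887 + 17672) + 21922/(-27568) = 48559 + 21922*(-1/27568) = 48559 - 10961/13784 = 669326295/13784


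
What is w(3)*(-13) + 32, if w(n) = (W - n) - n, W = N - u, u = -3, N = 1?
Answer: 58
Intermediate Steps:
W = 4 (W = 1 - 1*(-3) = 1 + 3 = 4)
w(n) = 4 - 2*n (w(n) = (4 - n) - n = 4 - 2*n)
w(3)*(-13) + 32 = (4 - 2*3)*(-13) + 32 = (4 - 6)*(-13) + 32 = -2*(-13) + 32 = 26 + 32 = 58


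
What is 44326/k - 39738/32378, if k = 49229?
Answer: -260537387/796968281 ≈ -0.32691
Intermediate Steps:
44326/k - 39738/32378 = 44326/49229 - 39738/32378 = 44326*(1/49229) - 39738*1/32378 = 44326/49229 - 19869/16189 = -260537387/796968281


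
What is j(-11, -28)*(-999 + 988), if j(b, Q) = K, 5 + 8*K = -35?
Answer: 55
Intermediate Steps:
K = -5 (K = -5/8 + (⅛)*(-35) = -5/8 - 35/8 = -5)
j(b, Q) = -5
j(-11, -28)*(-999 + 988) = -5*(-999 + 988) = -5*(-11) = 55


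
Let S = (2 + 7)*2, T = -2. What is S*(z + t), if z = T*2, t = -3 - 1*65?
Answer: -1296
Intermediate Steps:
S = 18 (S = 9*2 = 18)
t = -68 (t = -3 - 65 = -68)
z = -4 (z = -2*2 = -4)
S*(z + t) = 18*(-4 - 68) = 18*(-72) = -1296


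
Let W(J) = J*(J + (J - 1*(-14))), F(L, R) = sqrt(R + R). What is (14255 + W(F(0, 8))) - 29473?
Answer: -15130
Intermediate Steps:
F(L, R) = sqrt(2)*sqrt(R) (F(L, R) = sqrt(2*R) = sqrt(2)*sqrt(R))
W(J) = J*(14 + 2*J) (W(J) = J*(J + (J + 14)) = J*(J + (14 + J)) = J*(14 + 2*J))
(14255 + W(F(0, 8))) - 29473 = (14255 + 2*(sqrt(2)*sqrt(8))*(7 + sqrt(2)*sqrt(8))) - 29473 = (14255 + 2*(sqrt(2)*(2*sqrt(2)))*(7 + sqrt(2)*(2*sqrt(2)))) - 29473 = (14255 + 2*4*(7 + 4)) - 29473 = (14255 + 2*4*11) - 29473 = (14255 + 88) - 29473 = 14343 - 29473 = -15130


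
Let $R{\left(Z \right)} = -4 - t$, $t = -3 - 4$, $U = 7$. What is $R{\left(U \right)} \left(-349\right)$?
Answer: $-1047$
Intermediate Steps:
$t = -7$ ($t = -3 - 4 = -7$)
$R{\left(Z \right)} = 3$ ($R{\left(Z \right)} = -4 - -7 = -4 + 7 = 3$)
$R{\left(U \right)} \left(-349\right) = 3 \left(-349\right) = -1047$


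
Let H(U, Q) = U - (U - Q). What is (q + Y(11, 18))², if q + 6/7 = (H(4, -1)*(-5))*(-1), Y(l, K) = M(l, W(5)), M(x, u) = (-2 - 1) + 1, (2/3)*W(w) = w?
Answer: 3025/49 ≈ 61.735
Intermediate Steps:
W(w) = 3*w/2
M(x, u) = -2 (M(x, u) = -3 + 1 = -2)
Y(l, K) = -2
H(U, Q) = Q (H(U, Q) = U + (Q - U) = Q)
q = -41/7 (q = -6/7 - 1*(-5)*(-1) = -6/7 + 5*(-1) = -6/7 - 5 = -41/7 ≈ -5.8571)
(q + Y(11, 18))² = (-41/7 - 2)² = (-55/7)² = 3025/49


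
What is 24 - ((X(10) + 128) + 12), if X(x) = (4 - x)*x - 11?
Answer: -45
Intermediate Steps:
X(x) = -11 + x*(4 - x) (X(x) = x*(4 - x) - 11 = -11 + x*(4 - x))
24 - ((X(10) + 128) + 12) = 24 - (((-11 - 1*10**2 + 4*10) + 128) + 12) = 24 - (((-11 - 1*100 + 40) + 128) + 12) = 24 - (((-11 - 100 + 40) + 128) + 12) = 24 - ((-71 + 128) + 12) = 24 - (57 + 12) = 24 - 1*69 = 24 - 69 = -45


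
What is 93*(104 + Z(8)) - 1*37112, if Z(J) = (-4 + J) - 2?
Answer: -27254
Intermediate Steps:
Z(J) = -6 + J
93*(104 + Z(8)) - 1*37112 = 93*(104 + (-6 + 8)) - 1*37112 = 93*(104 + 2) - 37112 = 93*106 - 37112 = 9858 - 37112 = -27254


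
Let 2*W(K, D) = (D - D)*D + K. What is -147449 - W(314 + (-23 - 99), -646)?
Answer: -147545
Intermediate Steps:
W(K, D) = K/2 (W(K, D) = ((D - D)*D + K)/2 = (0*D + K)/2 = (0 + K)/2 = K/2)
-147449 - W(314 + (-23 - 99), -646) = -147449 - (314 + (-23 - 99))/2 = -147449 - (314 - 122)/2 = -147449 - 192/2 = -147449 - 1*96 = -147449 - 96 = -147545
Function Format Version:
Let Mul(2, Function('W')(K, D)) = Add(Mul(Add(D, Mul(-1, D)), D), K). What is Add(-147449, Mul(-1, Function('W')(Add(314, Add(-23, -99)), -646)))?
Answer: -147545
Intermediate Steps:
Function('W')(K, D) = Mul(Rational(1, 2), K) (Function('W')(K, D) = Mul(Rational(1, 2), Add(Mul(Add(D, Mul(-1, D)), D), K)) = Mul(Rational(1, 2), Add(Mul(0, D), K)) = Mul(Rational(1, 2), Add(0, K)) = Mul(Rational(1, 2), K))
Add(-147449, Mul(-1, Function('W')(Add(314, Add(-23, -99)), -646))) = Add(-147449, Mul(-1, Mul(Rational(1, 2), Add(314, Add(-23, -99))))) = Add(-147449, Mul(-1, Mul(Rational(1, 2), Add(314, -122)))) = Add(-147449, Mul(-1, Mul(Rational(1, 2), 192))) = Add(-147449, Mul(-1, 96)) = Add(-147449, -96) = -147545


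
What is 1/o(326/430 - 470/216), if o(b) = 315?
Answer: 1/315 ≈ 0.0031746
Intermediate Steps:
1/o(326/430 - 470/216) = 1/315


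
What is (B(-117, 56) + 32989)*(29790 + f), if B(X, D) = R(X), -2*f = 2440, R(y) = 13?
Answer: 942867140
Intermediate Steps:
f = -1220 (f = -½*2440 = -1220)
B(X, D) = 13
(B(-117, 56) + 32989)*(29790 + f) = (13 + 32989)*(29790 - 1220) = 33002*28570 = 942867140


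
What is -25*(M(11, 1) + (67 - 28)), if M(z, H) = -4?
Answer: -875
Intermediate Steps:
-25*(M(11, 1) + (67 - 28)) = -25*(-4 + (67 - 28)) = -25*(-4 + 39) = -25*35 = -875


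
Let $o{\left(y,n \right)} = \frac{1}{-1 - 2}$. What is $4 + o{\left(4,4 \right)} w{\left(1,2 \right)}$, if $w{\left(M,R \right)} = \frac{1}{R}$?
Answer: $\frac{23}{6} \approx 3.8333$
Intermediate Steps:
$o{\left(y,n \right)} = - \frac{1}{3}$ ($o{\left(y,n \right)} = \frac{1}{-3} = - \frac{1}{3}$)
$4 + o{\left(4,4 \right)} w{\left(1,2 \right)} = 4 - \frac{1}{3 \cdot 2} = 4 - \frac{1}{6} = \frac{23}{6}$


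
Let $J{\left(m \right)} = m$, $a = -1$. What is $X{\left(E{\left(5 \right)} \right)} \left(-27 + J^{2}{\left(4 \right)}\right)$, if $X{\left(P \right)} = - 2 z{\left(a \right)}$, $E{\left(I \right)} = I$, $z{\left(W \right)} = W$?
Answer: $-22$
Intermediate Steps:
$X{\left(P \right)} = 2$ ($X{\left(P \right)} = \left(-2\right) \left(-1\right) = 2$)
$X{\left(E{\left(5 \right)} \right)} \left(-27 + J^{2}{\left(4 \right)}\right) = 2 \left(-27 + 4^{2}\right) = 2 \left(-27 + 16\right) = 2 \left(-11\right) = -22$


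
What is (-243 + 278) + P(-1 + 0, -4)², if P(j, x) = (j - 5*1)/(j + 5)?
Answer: 149/4 ≈ 37.250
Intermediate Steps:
P(j, x) = (-5 + j)/(5 + j) (P(j, x) = (j - 5)/(5 + j) = (-5 + j)/(5 + j))
(-243 + 278) + P(-1 + 0, -4)² = (-243 + 278) + ((-5 + (-1 + 0))/(5 + (-1 + 0)))² = 35 + ((-5 - 1)/(5 - 1))² = 35 + (-6/4)² = 35 + ((¼)*(-6))² = 35 + (-3/2)² = 35 + 9/4 = 149/4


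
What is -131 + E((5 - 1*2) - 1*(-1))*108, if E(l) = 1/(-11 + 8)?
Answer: -167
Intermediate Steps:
E(l) = -1/3 (E(l) = 1/(-3) = -1/3)
-131 + E((5 - 1*2) - 1*(-1))*108 = -131 - 1/3*108 = -131 - 36 = -167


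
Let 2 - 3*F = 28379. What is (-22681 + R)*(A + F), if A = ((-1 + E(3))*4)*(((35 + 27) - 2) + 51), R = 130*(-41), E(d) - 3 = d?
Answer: 202771629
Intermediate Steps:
E(d) = 3 + d
F = -9459 (F = ⅔ - ⅓*28379 = ⅔ - 28379/3 = -9459)
R = -5330
A = 2220 (A = ((-1 + (3 + 3))*4)*(((35 + 27) - 2) + 51) = ((-1 + 6)*4)*((62 - 2) + 51) = (5*4)*(60 + 51) = 20*111 = 2220)
(-22681 + R)*(A + F) = (-22681 - 5330)*(2220 - 9459) = -28011*(-7239) = 202771629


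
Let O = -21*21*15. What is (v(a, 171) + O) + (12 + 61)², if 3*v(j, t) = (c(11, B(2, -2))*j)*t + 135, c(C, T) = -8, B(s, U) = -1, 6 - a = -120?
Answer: -58697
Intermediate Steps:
a = 126 (a = 6 - 1*(-120) = 6 + 120 = 126)
v(j, t) = 45 - 8*j*t/3 (v(j, t) = ((-8*j)*t + 135)/3 = (-8*j*t + 135)/3 = (135 - 8*j*t)/3 = 45 - 8*j*t/3)
O = -6615 (O = -441*15 = -6615)
(v(a, 171) + O) + (12 + 61)² = ((45 - 8/3*126*171) - 6615) + (12 + 61)² = ((45 - 57456) - 6615) + 73² = (-57411 - 6615) + 5329 = -64026 + 5329 = -58697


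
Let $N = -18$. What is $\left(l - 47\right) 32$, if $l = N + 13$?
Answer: $-1664$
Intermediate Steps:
$l = -5$ ($l = -18 + 13 = -5$)
$\left(l - 47\right) 32 = \left(-5 - 47\right) 32 = \left(-52\right) 32 = -1664$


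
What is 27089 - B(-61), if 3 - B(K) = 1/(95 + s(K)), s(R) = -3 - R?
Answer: 4144159/153 ≈ 27086.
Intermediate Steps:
B(K) = 3 - 1/(92 - K) (B(K) = 3 - 1/(95 + (-3 - K)) = 3 - 1/(92 - K))
27089 - B(-61) = 27089 - (-275 + 3*(-61))/(-92 - 61) = 27089 - (-275 - 183)/(-153) = 27089 - (-1)*(-458)/153 = 27089 - 1*458/153 = 27089 - 458/153 = 4144159/153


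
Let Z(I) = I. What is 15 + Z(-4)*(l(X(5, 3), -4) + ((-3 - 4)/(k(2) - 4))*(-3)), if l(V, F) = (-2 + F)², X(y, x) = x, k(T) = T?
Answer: -87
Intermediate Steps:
15 + Z(-4)*(l(X(5, 3), -4) + ((-3 - 4)/(k(2) - 4))*(-3)) = 15 - 4*((-2 - 4)² + ((-3 - 4)/(2 - 4))*(-3)) = 15 - 4*((-6)² - 7/(-2)*(-3)) = 15 - 4*(36 - 7*(-½)*(-3)) = 15 - 4*(36 + (7/2)*(-3)) = 15 - 4*(36 - 21/2) = 15 - 4*51/2 = 15 - 102 = -87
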